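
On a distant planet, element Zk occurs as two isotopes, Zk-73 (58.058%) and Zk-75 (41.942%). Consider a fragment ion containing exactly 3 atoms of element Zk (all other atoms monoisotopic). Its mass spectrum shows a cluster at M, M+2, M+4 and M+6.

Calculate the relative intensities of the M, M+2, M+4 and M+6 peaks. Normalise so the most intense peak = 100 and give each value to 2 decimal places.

46.14 : 100.00 : 72.24 : 17.40

The 3 Zk atoms are independent, so intensities follow the terms of (0.58058 + 0.41942)^3.
P(M) = 0.58058^3 = 0.195698
P(M+2) = 3 × 0.58058^2 × 0.41942^1 = 0.424126
P(M+4) = 3 × 0.58058^1 × 0.41942^2 = 0.306395
P(M+6) = 0.41942^3 = 0.073781
The M+2 peak is largest (0.424126); scaling to 100 gives 46.14 : 100.00 : 72.24 : 17.40.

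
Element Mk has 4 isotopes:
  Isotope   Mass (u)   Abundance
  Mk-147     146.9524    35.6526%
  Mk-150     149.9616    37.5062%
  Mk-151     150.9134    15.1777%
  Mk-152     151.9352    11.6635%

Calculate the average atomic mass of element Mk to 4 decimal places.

149.2634 u

Weight each isotope mass by its fractional abundance: 0.356526 × 146.9524 + 0.375062 × 149.9616 + 0.151777 × 150.9134 + 0.116635 × 151.9352
= 52.39235 + 56.24490 + 22.90518 + 17.72096 = 149.26339 u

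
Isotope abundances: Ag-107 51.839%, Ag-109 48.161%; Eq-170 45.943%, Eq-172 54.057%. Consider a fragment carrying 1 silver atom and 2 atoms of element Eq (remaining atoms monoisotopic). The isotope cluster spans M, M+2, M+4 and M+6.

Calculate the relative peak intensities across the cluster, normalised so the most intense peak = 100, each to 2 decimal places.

Silver pattern (n=1): 0.51839 : 0.48161
Element Eq pattern (n=2): 0.21107592 : 0.49670815 : 0.29221592
Convolve the two distributions (both contribute in 2-u steps):
  M: 0.51839×0.21107592 = 0.109420
  M+2: 0.51839×0.49670815 + 0.48161×0.21107592 = 0.359145
  M+4: 0.51839×0.29221592 + 0.48161×0.49670815 = 0.390701
  M+6: 0.48161×0.29221592 = 0.140734
Scale to base peak (0.390701) = 100: 28.01 : 91.92 : 100.00 : 36.02

28.01 : 91.92 : 100.00 : 36.02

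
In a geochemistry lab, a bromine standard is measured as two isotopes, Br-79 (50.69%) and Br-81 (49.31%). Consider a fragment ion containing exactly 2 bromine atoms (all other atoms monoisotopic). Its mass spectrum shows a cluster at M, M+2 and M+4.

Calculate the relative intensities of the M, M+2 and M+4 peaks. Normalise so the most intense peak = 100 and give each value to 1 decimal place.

51.4 : 100.0 : 48.6

Expanding (0.5069 + 0.4931)^2:
P(M) = 0.5069^2 = 0.256948
P(M+2) = 2 × 0.5069^1 × 0.4931^1 = 0.499905
P(M+4) = 0.4931^2 = 0.243148
The M+2 peak is largest (0.499905); scaling to 100 gives 51.4 : 100.0 : 48.6.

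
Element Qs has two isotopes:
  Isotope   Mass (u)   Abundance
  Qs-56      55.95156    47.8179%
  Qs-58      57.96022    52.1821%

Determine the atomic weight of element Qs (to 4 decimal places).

56.9997 u

The abundance-weighted mean is 0.478179 × 55.95156 + 0.521821 × 57.96022
= 26.754861 + 30.244860 = 56.999721 u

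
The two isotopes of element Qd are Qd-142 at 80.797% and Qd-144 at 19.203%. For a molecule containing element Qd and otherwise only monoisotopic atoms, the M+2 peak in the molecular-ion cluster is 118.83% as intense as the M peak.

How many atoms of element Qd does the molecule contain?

With n Qd atoms, P(M+2)/P(M) = C(n,1)·p^(n−1)q / p^n = n·q/p = n · 0.19203/0.80797.
n = 1.1883 × 0.80797/0.19203 = 5.00 ≈ 5

5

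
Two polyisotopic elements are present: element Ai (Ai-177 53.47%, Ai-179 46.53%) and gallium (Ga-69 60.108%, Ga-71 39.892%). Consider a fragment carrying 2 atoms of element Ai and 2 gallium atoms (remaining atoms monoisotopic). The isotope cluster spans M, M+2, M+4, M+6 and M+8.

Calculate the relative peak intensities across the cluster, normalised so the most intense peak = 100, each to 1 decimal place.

Element Ai pattern (n=2): 0.28590409 : 0.49759182 : 0.21650409
Gallium pattern (n=2): 0.36129717 : 0.47956567 : 0.15913717
Convolve the two distributions (both contribute in 2-u steps):
  M: 0.28590409×0.36129717 = 0.103296
  M+2: 0.28590409×0.47956567 + 0.49759182×0.36129717 = 0.316888
  M+4: 0.28590409×0.15913717 + 0.49759182×0.47956567 + 0.21650409×0.36129717 = 0.362348
  M+6: 0.49759182×0.15913717 + 0.21650409×0.47956567 = 0.183013
  M+8: 0.21650409×0.15913717 = 0.034454
Scale to base peak (0.362348) = 100: 28.5 : 87.5 : 100.0 : 50.5 : 9.5

28.5 : 87.5 : 100.0 : 50.5 : 9.5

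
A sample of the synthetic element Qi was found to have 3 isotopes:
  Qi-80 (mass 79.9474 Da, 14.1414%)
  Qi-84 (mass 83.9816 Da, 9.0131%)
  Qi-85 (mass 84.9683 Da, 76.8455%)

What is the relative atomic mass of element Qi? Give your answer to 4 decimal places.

Ar = Σ fᵢ·mᵢ = 0.141414 × 79.9474 + 0.090131 × 83.9816 + 0.768455 × 84.9683
= 11.30568 + 7.56935 + 65.29431 = 84.16934 Da

84.1693 Da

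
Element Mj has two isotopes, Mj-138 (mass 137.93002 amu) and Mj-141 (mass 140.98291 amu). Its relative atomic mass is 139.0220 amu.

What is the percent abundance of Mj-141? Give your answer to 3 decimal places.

35.769%

With x = fraction of Mj-138 (so Mj-141 is 1 − x):
137.93002·x + 140.98291·(1 − x) = 139.0220
(137.93002 − 140.98291)·x = 139.0220 − 140.98291
x = -1.96091 / -3.05289 = 0.64231 → 64.231% Mj-138, 35.769% Mj-141.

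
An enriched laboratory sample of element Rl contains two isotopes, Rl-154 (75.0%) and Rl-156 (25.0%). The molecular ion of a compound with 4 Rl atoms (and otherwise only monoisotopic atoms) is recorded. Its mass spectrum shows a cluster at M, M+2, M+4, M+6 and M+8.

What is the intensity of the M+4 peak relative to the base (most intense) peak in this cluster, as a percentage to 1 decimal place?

50.0%

Term probabilities: M 0.3164, M+2 0.4219, M+4 0.2109, M+6 0.0469, M+8 0.0039. Base peak = M+2.
P(M+2) = C(4,1) × 0.750^3 × 0.250^1 = 4 × 0.421875 × 0.2500 = 0.421875 (base)
P(M+4) = C(4,2) × 0.750^2 × 0.250^2 = 6 × 0.5625 × 0.0625 = 0.210938
Relative intensity = 0.210938 / 0.421875 × 100 = 50.0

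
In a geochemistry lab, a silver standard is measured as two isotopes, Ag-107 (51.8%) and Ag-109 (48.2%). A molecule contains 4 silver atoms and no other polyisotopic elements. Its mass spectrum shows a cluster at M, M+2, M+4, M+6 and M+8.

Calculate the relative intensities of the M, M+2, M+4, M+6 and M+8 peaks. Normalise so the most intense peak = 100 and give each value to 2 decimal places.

Each Ag atom is independently Ag-107 (p = 0.518) or Ag-109 (q = 0.482); the cluster is the binomial expansion (p + q)^4.
P(M) = 0.518^4 = 0.071998
P(M+2) = 4 × 0.518^3 × 0.482^1 = 0.267976
P(M+4) = 6 × 0.518^2 × 0.482^2 = 0.374029
P(M+6) = 4 × 0.518^1 × 0.482^3 = 0.232023
P(M+8) = 0.482^4 = 0.053974
The M+4 peak is largest (0.374029); scaling to 100 gives 19.25 : 71.65 : 100.00 : 62.03 : 14.43.

19.25 : 71.65 : 100.00 : 62.03 : 14.43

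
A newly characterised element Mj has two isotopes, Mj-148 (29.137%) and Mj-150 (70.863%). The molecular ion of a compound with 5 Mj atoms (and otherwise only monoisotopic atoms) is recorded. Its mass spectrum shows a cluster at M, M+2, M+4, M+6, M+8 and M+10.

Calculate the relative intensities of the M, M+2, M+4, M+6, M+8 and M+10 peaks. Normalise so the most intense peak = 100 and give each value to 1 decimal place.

0.6 : 7.0 : 33.8 : 82.2 : 100.0 : 48.6

The 5 Mj atoms are independent, so intensities follow the terms of (0.29137 + 0.70863)^5.
P(M) = 0.29137^5 = 0.002100
P(M+2) = 5 × 0.29137^4 × 0.70863^1 = 0.025537
P(M+4) = 10 × 0.29137^3 × 0.70863^2 = 0.124215
P(M+6) = 10 × 0.29137^2 × 0.70863^3 = 0.302098
P(M+8) = 5 × 0.29137^1 × 0.70863^4 = 0.367361
P(M+10) = 0.70863^5 = 0.178689
The M+8 peak is largest (0.367361); scaling to 100 gives 0.6 : 7.0 : 33.8 : 82.2 : 100.0 : 48.6.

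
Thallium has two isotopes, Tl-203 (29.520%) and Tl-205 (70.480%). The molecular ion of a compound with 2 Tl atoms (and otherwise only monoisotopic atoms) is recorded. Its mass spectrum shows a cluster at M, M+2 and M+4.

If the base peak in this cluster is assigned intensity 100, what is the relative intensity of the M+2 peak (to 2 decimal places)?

(0.29520 + 0.70480)^2 gives M 0.0871, M+2 0.4161, M+4 0.4967; the largest is M+4.
P(M+4) = C(2,2) × 0.29520^0 × 0.70480^2 = 1 × 1.0000 × 0.49674304 = 0.496743 (base)
P(M+2) = C(2,1) × 0.29520^1 × 0.70480^1 = 2 × 0.2952 × 0.7048 = 0.416114
Relative intensity = 0.416114 / 0.496743 × 100 = 83.77

83.77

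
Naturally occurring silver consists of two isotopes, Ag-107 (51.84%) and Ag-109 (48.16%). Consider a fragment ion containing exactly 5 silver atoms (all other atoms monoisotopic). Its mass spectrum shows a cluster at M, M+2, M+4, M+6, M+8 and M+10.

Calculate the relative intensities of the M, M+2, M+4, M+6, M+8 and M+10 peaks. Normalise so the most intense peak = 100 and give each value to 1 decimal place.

11.6 : 53.8 : 100.0 : 92.9 : 43.2 : 8.0

Expanding (0.5184 + 0.4816)^5:
P(M) = 0.5184^5 = 0.037439
P(M+2) = 5 × 0.5184^4 × 0.4816^1 = 0.173907
P(M+4) = 10 × 0.5184^3 × 0.4816^2 = 0.323123
P(M+6) = 10 × 0.5184^2 × 0.4816^3 = 0.300185
P(M+8) = 5 × 0.5184^1 × 0.4816^4 = 0.139438
P(M+10) = 0.4816^5 = 0.025908
The M+4 peak is largest (0.323123); scaling to 100 gives 11.6 : 53.8 : 100.0 : 92.9 : 43.2 : 8.0.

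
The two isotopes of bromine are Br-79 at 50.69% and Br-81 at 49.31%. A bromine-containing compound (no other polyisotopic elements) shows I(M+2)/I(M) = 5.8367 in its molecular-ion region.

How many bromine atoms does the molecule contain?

6

The M+2/M ratio from n Br atoms is n · q/p = n · 0.4931/0.5069.
n = 5.8367 × 0.5069/0.4931 = 6.00 ≈ 6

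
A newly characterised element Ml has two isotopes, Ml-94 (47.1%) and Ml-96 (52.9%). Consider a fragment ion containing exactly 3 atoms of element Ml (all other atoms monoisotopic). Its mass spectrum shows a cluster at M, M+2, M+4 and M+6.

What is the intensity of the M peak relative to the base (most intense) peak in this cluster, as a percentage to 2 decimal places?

26.42%

Binomial terms of (0.471 + 0.529)^3: M 0.1045, M+2 0.3521, M+4 0.3954, M+6 0.1480 → M+4 is the base peak.
P(M+4) = C(3,2) × 0.471^1 × 0.529^2 = 3 × 0.4710 × 0.279841 = 0.395415 (base)
P(M) = C(3,0) × 0.471^3 × 0.529^0 = 1 × 0.10448711 × 1.0000 = 0.104487
Relative intensity = 0.104487 / 0.395415 × 100 = 26.42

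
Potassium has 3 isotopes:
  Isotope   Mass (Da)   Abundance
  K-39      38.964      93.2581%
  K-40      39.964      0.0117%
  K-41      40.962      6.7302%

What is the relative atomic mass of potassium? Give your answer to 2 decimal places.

39.10 Da

Average mass = Σ (abundance × isotope mass) = 0.932581 × 38.964 + 0.000117 × 39.964 + 0.067302 × 40.962
= 36.3371 + 0.0047 + 2.7568 = 39.0986 Da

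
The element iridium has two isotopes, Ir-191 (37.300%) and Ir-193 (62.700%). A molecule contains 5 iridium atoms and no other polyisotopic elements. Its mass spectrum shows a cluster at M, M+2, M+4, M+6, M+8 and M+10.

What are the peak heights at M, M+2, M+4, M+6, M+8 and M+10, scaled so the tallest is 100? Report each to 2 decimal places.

2.11 : 17.70 : 59.49 : 100.00 : 84.05 : 28.26

Expanding (0.37300 + 0.62700)^5:
P(M) = 0.37300^5 = 0.007220
P(M+2) = 5 × 0.37300^4 × 0.62700^1 = 0.060684
P(M+4) = 10 × 0.37300^3 × 0.62700^2 = 0.204015
P(M+6) = 10 × 0.37300^2 × 0.62700^3 = 0.342942
P(M+8) = 5 × 0.37300^1 × 0.62700^4 = 0.288237
P(M+10) = 0.62700^5 = 0.096903
The M+6 peak is largest (0.342942); scaling to 100 gives 2.11 : 17.70 : 59.49 : 100.00 : 84.05 : 28.26.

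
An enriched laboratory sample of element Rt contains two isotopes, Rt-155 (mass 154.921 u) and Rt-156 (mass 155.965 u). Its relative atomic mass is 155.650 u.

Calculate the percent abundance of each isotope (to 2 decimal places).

Rt-155: 30.17%, Rt-156: 69.83%

Let x be the fractional abundance of Rt-155; then Rt-156 has abundance 1 − x.
154.921·x + 155.965·(1 − x) = 155.650
(154.921 − 155.965)·x = 155.650 − 155.965
x = -0.315 / -1.044 = 0.30172 → 30.17% Rt-155, 69.83% Rt-156.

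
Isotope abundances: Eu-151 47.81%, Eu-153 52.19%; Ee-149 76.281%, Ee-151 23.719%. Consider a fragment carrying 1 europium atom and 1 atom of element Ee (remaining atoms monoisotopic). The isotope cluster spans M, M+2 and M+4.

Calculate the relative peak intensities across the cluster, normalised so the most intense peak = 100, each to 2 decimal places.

71.30 : 100.00 : 24.20

Europium pattern (n=1): 0.4781 : 0.5219
Element Ee pattern (n=1): 0.76281 : 0.23719
Convolve the two distributions (both contribute in 2-u steps):
  M: 0.4781×0.76281 = 0.364699
  M+2: 0.4781×0.23719 + 0.5219×0.76281 = 0.511511
  M+4: 0.5219×0.23719 = 0.123789
Scale to base peak (0.511511) = 100: 71.30 : 100.00 : 24.20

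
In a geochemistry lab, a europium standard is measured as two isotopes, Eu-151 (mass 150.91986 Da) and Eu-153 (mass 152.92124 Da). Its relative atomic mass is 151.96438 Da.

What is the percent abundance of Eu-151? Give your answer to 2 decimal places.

47.81%

Writing the weighted mean with unknown fraction x of Eu-151:
150.91986·x + 152.92124·(1 − x) = 151.96438
(150.91986 − 152.92124)·x = 151.96438 − 152.92124
x = -0.95686 / -2.00138 = 0.47810 → 47.81% Eu-151, 52.19% Eu-153.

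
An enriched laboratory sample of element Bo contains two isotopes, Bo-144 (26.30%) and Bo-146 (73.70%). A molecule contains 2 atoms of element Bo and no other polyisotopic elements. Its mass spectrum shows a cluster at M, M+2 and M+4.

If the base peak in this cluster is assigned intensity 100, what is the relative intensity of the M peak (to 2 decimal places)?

(0.2630 + 0.7370)^2 gives M 0.0692, M+2 0.3877, M+4 0.5432; the largest is M+4.
P(M+4) = C(2,2) × 0.2630^0 × 0.7370^2 = 1 × 1.0000 × 0.543169 = 0.543169 (base)
P(M) = C(2,0) × 0.2630^2 × 0.7370^0 = 1 × 0.069169 × 1.0000 = 0.069169
Relative intensity = 0.069169 / 0.543169 × 100 = 12.73

12.73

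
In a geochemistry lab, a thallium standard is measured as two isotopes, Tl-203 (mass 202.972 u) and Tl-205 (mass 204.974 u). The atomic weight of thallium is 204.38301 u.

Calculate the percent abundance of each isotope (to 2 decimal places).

Tl-203: 29.52%, Tl-205: 70.48%

With x = fraction of Tl-203 (so Tl-205 is 1 − x):
202.972·x + 204.974·(1 − x) = 204.38301
(202.972 − 204.974)·x = 204.38301 − 204.974
x = -0.59099 / -2.002 = 0.29520 → 29.52% Tl-203, 70.48% Tl-205.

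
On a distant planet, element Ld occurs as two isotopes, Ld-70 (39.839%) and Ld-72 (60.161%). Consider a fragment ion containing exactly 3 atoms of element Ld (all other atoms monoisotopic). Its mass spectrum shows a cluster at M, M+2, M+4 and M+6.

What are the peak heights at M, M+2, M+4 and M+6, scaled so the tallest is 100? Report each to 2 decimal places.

14.62 : 66.22 : 100.00 : 50.34

Expanding (0.39839 + 0.60161)^3:
P(M) = 0.39839^3 = 0.063230
P(M+2) = 3 × 0.39839^2 × 0.60161^1 = 0.286453
P(M+4) = 3 × 0.39839^1 × 0.60161^2 = 0.432573
P(M+6) = 0.60161^3 = 0.217743
The M+4 peak is largest (0.432573); scaling to 100 gives 14.62 : 66.22 : 100.00 : 50.34.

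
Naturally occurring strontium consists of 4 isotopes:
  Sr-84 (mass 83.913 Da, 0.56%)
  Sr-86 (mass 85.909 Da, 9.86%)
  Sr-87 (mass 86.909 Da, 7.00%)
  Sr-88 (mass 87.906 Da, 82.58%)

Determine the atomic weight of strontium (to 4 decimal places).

87.6169 Da

Weight each isotope mass by its fractional abundance: 0.0056 × 83.913 + 0.0986 × 85.909 + 0.0700 × 86.909 + 0.8258 × 87.906
= 0.46991 + 8.47063 + 6.08363 + 72.59277 = 87.61694 Da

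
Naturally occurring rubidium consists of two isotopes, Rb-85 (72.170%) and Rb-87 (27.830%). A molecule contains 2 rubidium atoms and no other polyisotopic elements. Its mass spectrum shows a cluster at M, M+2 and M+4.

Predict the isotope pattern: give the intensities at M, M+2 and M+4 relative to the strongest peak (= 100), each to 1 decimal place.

Expanding (0.72170 + 0.27830)^2:
P(M) = 0.72170^2 = 0.520851
P(M+2) = 2 × 0.72170^1 × 0.27830^1 = 0.401698
P(M+4) = 0.27830^2 = 0.077451
The M peak is largest (0.520851); scaling to 100 gives 100.0 : 77.1 : 14.9.

100.0 : 77.1 : 14.9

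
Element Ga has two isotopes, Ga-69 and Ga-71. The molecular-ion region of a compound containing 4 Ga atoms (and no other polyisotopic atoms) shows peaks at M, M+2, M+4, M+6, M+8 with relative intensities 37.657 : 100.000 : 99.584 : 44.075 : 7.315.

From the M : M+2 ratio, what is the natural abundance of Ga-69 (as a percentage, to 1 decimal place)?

60.1%

Let p = fractional abundance of Ga-69. I(M+2)/I(M) = [C(4,1)·p^3·(1−p)] / p^4 = 4·(1−p)/p = 100.000/37.657 = 2.6555
(1−p)/p = 2.6555/4 = 0.6639  ⇒  p = 1/(1 + 0.6639) = 0.6010
Ga-69: 60.1%, Ga-71: 39.9%.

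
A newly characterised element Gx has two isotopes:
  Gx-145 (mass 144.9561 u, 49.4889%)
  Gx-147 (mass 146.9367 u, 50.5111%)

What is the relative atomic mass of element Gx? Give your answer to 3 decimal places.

Average mass = Σ (abundance × isotope mass) = 0.494889 × 144.9561 + 0.505111 × 146.9367
= 71.73718 + 74.21934 = 145.95652 u

145.957 u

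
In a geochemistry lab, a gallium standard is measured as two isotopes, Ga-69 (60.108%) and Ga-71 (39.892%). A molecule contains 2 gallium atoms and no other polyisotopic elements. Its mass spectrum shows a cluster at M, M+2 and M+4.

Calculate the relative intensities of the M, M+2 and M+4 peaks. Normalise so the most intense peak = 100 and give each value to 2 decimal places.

75.34 : 100.00 : 33.18

Each Ga atom is independently Ga-69 (p = 0.60108) or Ga-71 (q = 0.39892); the cluster is the binomial expansion (p + q)^2.
P(M) = 0.60108^2 = 0.361297
P(M+2) = 2 × 0.60108^1 × 0.39892^1 = 0.479566
P(M+4) = 0.39892^2 = 0.159137
The M+2 peak is largest (0.479566); scaling to 100 gives 75.34 : 100.00 : 33.18.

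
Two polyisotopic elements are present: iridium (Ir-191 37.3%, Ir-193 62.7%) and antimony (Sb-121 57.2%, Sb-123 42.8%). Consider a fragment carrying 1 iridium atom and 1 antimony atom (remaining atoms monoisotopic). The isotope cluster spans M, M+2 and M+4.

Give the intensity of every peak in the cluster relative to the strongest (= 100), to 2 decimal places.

41.17 : 100.00 : 51.78

Iridium pattern (n=1): 0.3730 : 0.6270
Antimony pattern (n=1): 0.5720 : 0.4280
Convolve the two distributions (both contribute in 2-u steps):
  M: 0.3730×0.5720 = 0.213356
  M+2: 0.3730×0.4280 + 0.6270×0.5720 = 0.518288
  M+4: 0.6270×0.4280 = 0.268356
Scale to base peak (0.518288) = 100: 41.17 : 100.00 : 51.78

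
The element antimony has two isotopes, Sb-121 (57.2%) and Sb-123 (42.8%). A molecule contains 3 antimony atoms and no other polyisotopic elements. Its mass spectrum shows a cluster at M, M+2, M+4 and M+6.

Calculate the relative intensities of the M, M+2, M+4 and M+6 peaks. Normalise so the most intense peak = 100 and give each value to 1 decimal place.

Each Sb atom is independently Sb-121 (p = 0.572) or Sb-123 (q = 0.428); the cluster is the binomial expansion (p + q)^3.
P(M) = 0.572^3 = 0.187149
P(M+2) = 3 × 0.572^2 × 0.428^1 = 0.420104
P(M+4) = 3 × 0.572^1 × 0.428^2 = 0.314344
P(M+6) = 0.428^3 = 0.078403
The M+2 peak is largest (0.420104); scaling to 100 gives 44.5 : 100.0 : 74.8 : 18.7.

44.5 : 100.0 : 74.8 : 18.7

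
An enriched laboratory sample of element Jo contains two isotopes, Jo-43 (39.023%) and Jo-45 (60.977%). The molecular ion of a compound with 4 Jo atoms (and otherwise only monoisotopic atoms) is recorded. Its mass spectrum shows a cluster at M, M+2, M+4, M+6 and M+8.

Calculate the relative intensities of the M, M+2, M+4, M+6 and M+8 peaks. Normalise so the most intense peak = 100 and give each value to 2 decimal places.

The 4 Jo atoms are independent, so intensities follow the terms of (0.39023 + 0.60977)^4.
P(M) = 0.39023^4 = 0.023189
P(M+2) = 4 × 0.39023^3 × 0.60977^1 = 0.144940
P(M+4) = 6 × 0.39023^2 × 0.60977^2 = 0.339723
P(M+6) = 4 × 0.39023^1 × 0.60977^3 = 0.353899
P(M+8) = 0.60977^4 = 0.138250
The M+6 peak is largest (0.353899); scaling to 100 gives 6.55 : 40.96 : 95.99 : 100.00 : 39.06.

6.55 : 40.96 : 95.99 : 100.00 : 39.06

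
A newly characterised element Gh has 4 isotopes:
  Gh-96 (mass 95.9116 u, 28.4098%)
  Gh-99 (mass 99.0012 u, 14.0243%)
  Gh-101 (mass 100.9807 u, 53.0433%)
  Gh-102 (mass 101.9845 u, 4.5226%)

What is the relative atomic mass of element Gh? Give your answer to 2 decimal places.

99.31 u

Weight each isotope mass by its fractional abundance: 0.284098 × 95.9116 + 0.140243 × 99.0012 + 0.530433 × 100.9807 + 0.045226 × 101.9845
= 27.24829 + 13.88423 + 53.56350 + 4.61235 = 99.30837 u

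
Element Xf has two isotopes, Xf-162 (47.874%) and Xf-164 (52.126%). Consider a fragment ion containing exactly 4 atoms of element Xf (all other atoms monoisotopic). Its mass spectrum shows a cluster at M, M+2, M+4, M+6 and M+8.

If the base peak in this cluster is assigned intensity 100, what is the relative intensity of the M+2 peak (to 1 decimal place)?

61.2

Binomial terms of (0.47874 + 0.52126)^4: M 0.0525, M+2 0.2288, M+4 0.3736, M+6 0.2712, M+8 0.0738 → M+4 is the base peak.
P(M+4) = C(4,2) × 0.47874^2 × 0.52126^2 = 6 × 0.22919199 × 0.27171199 = 0.373645 (base)
P(M+2) = C(4,1) × 0.47874^3 × 0.52126^1 = 4 × 0.10972337 × 0.52126 = 0.228778
Relative intensity = 0.228778 / 0.373645 × 100 = 61.2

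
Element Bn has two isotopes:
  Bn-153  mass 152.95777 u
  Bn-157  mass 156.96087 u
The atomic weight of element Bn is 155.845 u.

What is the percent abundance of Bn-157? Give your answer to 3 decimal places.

Let x be the fractional abundance of Bn-153; then Bn-157 has abundance 1 − x.
152.95777·x + 156.96087·(1 − x) = 155.845
(152.95777 − 156.96087)·x = 155.845 − 156.96087
x = -1.11587 / -4.00310 = 0.27875 → 27.875% Bn-153, 72.125% Bn-157.

72.125%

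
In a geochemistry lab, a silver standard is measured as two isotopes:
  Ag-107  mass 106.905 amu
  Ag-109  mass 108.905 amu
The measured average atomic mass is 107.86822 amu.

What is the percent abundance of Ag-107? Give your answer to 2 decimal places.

51.84%

Writing the weighted mean with unknown fraction x of Ag-107:
106.905·x + 108.905·(1 − x) = 107.86822
(106.905 − 108.905)·x = 107.86822 − 108.905
x = -1.03678 / -2.000 = 0.51839 → 51.84% Ag-107, 48.16% Ag-109.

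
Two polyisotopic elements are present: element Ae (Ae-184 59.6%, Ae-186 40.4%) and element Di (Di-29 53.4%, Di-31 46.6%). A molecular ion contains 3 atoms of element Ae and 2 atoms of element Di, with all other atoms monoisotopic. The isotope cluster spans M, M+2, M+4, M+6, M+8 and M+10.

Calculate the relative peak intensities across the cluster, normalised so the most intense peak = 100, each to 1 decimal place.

17.6 : 66.4 : 100.0 : 75.0 : 28.0 : 4.2

Element Ae pattern (n=3): 0.21170874 : 0.43052179 : 0.29183021 : 0.06593926
Element Di pattern (n=2): 0.285156 : 0.497688 : 0.217156
Convolve the two distributions (both contribute in 2-u steps):
  M: 0.21170874×0.285156 = 0.060370
  M+2: 0.21170874×0.497688 + 0.43052179×0.285156 = 0.228131
  M+4: 0.21170874×0.217156 + 0.43052179×0.497688 + 0.29183021×0.285156 = 0.343456
  M+6: 0.43052179×0.217156 + 0.29183021×0.497688 + 0.06593926×0.285156 = 0.257534
  M+8: 0.29183021×0.217156 + 0.06593926×0.497688 = 0.096190
  M+10: 0.06593926×0.217156 = 0.014319
Scale to base peak (0.343456) = 100: 17.6 : 66.4 : 100.0 : 75.0 : 28.0 : 4.2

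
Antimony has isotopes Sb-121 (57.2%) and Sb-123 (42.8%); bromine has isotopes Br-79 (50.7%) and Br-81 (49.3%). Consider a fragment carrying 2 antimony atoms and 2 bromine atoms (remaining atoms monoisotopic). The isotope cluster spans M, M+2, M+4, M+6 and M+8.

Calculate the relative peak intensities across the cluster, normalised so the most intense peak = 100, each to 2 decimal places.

Antimony pattern (n=2): 0.327184 : 0.489632 : 0.183184
Bromine pattern (n=2): 0.257049 : 0.499902 : 0.243049
Convolve the two distributions (both contribute in 2-u steps):
  M: 0.327184×0.257049 = 0.084102
  M+2: 0.327184×0.499902 + 0.489632×0.257049 = 0.289419
  M+4: 0.327184×0.243049 + 0.489632×0.499902 + 0.183184×0.257049 = 0.371377
  M+6: 0.489632×0.243049 + 0.183184×0.499902 = 0.210579
  M+8: 0.183184×0.243049 = 0.044523
Scale to base peak (0.371377) = 100: 22.65 : 77.93 : 100.00 : 56.70 : 11.99

22.65 : 77.93 : 100.00 : 56.70 : 11.99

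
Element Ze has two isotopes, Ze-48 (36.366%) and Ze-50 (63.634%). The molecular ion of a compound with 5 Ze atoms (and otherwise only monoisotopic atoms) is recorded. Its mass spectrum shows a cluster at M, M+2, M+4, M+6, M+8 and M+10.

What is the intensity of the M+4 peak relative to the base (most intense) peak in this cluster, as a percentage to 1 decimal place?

Term probabilities: M 0.0064, M+2 0.0556, M+4 0.1947, M+6 0.3408, M+8 0.2981, M+10 0.1043. Base peak = M+6.
P(M+6) = C(5,3) × 0.36366^2 × 0.63634^3 = 10 × 0.1322486 × 0.25767226 = 0.340768 (base)
P(M+4) = C(5,2) × 0.36366^3 × 0.63634^2 = 10 × 0.04809352 × 0.4049286 = 0.194744
Relative intensity = 0.194744 / 0.340768 × 100 = 57.1

57.1%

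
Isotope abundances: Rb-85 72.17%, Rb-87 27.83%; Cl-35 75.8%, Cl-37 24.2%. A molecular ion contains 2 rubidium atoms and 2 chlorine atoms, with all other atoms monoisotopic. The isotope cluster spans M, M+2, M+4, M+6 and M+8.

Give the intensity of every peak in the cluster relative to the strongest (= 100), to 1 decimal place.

70.9 : 100.0 : 52.7 : 12.3 : 1.1

Rubidium pattern (n=2): 0.52085089 : 0.40169822 : 0.07745089
Chlorine pattern (n=2): 0.574564 : 0.366872 : 0.058564
Convolve the two distributions (both contribute in 2-u steps):
  M: 0.52085089×0.574564 = 0.299262
  M+2: 0.52085089×0.366872 + 0.40169822×0.574564 = 0.421887
  M+4: 0.52085089×0.058564 + 0.40169822×0.366872 + 0.07745089×0.574564 = 0.222375
  M+6: 0.40169822×0.058564 + 0.07745089×0.366872 = 0.051940
  M+8: 0.07745089×0.058564 = 0.004536
Scale to base peak (0.421887) = 100: 70.9 : 100.0 : 52.7 : 12.3 : 1.1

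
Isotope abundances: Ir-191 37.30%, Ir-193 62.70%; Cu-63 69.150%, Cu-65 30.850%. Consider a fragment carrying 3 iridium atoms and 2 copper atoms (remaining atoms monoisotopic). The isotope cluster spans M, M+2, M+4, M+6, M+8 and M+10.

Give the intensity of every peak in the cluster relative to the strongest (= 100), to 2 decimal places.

7.51 : 44.57 : 98.94 : 100.00 : 44.49 : 7.10

Iridium pattern (n=3): 0.05189512 : 0.26170165 : 0.43991135 : 0.24649188
Copper pattern (n=2): 0.47817225 : 0.4266555 : 0.09517225
Convolve the two distributions (both contribute in 2-u steps):
  M: 0.05189512×0.47817225 = 0.024815
  M+2: 0.05189512×0.4266555 + 0.26170165×0.47817225 = 0.147280
  M+4: 0.05189512×0.09517225 + 0.26170165×0.4266555 + 0.43991135×0.47817225 = 0.326949
  M+6: 0.26170165×0.09517225 + 0.43991135×0.4266555 + 0.24649188×0.47817225 = 0.330463
  M+8: 0.43991135×0.09517225 + 0.24649188×0.4266555 = 0.147034
  M+10: 0.24649188×0.09517225 = 0.023459
Scale to base peak (0.330463) = 100: 7.51 : 44.57 : 98.94 : 100.00 : 44.49 : 7.10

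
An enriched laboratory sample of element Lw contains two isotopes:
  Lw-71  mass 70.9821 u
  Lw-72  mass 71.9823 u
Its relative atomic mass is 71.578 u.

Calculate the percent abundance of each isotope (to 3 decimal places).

Let x be the fractional abundance of Lw-71; then Lw-72 has abundance 1 − x.
70.9821·x + 71.9823·(1 − x) = 71.578
(70.9821 − 71.9823)·x = 71.578 − 71.9823
x = -0.4043 / -1.0002 = 0.40422 → 40.422% Lw-71, 59.578% Lw-72.

Lw-71: 40.422%, Lw-72: 59.578%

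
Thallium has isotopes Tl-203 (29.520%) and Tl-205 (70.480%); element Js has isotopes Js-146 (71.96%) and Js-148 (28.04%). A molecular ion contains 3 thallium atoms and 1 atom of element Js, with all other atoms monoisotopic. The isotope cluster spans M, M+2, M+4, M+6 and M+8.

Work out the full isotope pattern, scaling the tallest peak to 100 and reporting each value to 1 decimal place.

Thallium pattern (n=3): 0.02572463 : 0.18425524 : 0.43991564 : 0.35010449
Element Js pattern (n=1): 0.7196 : 0.2804
Convolve the two distributions (both contribute in 2-u steps):
  M: 0.02572463×0.7196 = 0.018511
  M+2: 0.02572463×0.2804 + 0.18425524×0.7196 = 0.139803
  M+4: 0.18425524×0.2804 + 0.43991564×0.7196 = 0.368228
  M+6: 0.43991564×0.2804 + 0.35010449×0.7196 = 0.375288
  M+8: 0.35010449×0.2804 = 0.098169
Scale to base peak (0.375288) = 100: 4.9 : 37.3 : 98.1 : 100.0 : 26.2

4.9 : 37.3 : 98.1 : 100.0 : 26.2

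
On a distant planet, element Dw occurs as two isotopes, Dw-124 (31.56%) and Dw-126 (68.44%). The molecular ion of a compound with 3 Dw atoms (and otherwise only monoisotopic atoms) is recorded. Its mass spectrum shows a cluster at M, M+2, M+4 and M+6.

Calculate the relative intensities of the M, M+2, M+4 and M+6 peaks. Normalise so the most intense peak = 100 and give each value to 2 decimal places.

Expanding (0.3156 + 0.6844)^3:
P(M) = 0.3156^3 = 0.031435
P(M+2) = 3 × 0.3156^2 × 0.6844^1 = 0.204506
P(M+4) = 3 × 0.3156^1 × 0.6844^2 = 0.443484
P(M+6) = 0.6844^3 = 0.320575
The M+4 peak is largest (0.443484); scaling to 100 gives 7.09 : 46.11 : 100.00 : 72.29.

7.09 : 46.11 : 100.00 : 72.29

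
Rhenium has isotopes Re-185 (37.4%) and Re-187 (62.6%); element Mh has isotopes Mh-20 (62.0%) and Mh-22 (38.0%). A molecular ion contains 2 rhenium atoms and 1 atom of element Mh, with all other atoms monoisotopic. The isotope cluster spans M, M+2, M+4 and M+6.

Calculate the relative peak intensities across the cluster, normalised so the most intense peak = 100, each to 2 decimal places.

Rhenium pattern (n=2): 0.139876 : 0.468248 : 0.391876
Element Mh pattern (n=1): 0.6200 : 0.3800
Convolve the two distributions (both contribute in 2-u steps):
  M: 0.139876×0.6200 = 0.086723
  M+2: 0.139876×0.3800 + 0.468248×0.6200 = 0.343467
  M+4: 0.468248×0.3800 + 0.391876×0.6200 = 0.420897
  M+6: 0.391876×0.3800 = 0.148913
Scale to base peak (0.420897) = 100: 20.60 : 81.60 : 100.00 : 35.38

20.60 : 81.60 : 100.00 : 35.38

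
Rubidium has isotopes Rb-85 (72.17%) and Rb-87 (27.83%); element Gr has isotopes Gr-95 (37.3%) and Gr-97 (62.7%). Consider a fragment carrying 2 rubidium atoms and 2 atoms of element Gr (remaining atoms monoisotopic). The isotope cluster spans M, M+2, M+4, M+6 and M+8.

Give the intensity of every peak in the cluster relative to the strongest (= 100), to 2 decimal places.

Rubidium pattern (n=2): 0.52085089 : 0.40169822 : 0.07745089
Element Gr pattern (n=2): 0.139129 : 0.467742 : 0.393129
Convolve the two distributions (both contribute in 2-u steps):
  M: 0.52085089×0.139129 = 0.072465
  M+2: 0.52085089×0.467742 + 0.40169822×0.139129 = 0.299512
  M+4: 0.52085089×0.393129 + 0.40169822×0.467742 + 0.07745089×0.139129 = 0.403428
  M+6: 0.40169822×0.393129 + 0.07745089×0.467742 = 0.194146
  M+8: 0.07745089×0.393129 = 0.030448
Scale to base peak (0.403428) = 100: 17.96 : 74.24 : 100.00 : 48.12 : 7.55

17.96 : 74.24 : 100.00 : 48.12 : 7.55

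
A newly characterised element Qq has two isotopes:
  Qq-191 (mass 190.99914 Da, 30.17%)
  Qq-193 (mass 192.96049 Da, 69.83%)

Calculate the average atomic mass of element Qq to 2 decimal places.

192.37 Da

The abundance-weighted mean is 0.3017 × 190.99914 + 0.6983 × 192.96049
= 57.624441 + 134.744310 = 192.368751 Da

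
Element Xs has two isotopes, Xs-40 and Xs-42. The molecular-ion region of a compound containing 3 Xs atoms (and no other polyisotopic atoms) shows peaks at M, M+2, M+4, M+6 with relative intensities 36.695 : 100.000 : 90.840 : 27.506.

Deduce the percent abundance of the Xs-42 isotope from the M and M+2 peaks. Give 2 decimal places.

47.60%

Write p for the Xs-40 fraction. I(M+2)/I(M) = [C(3,1)·p^2·(1−p)] / p^3 = 3·(1−p)/p = 100.000/36.695 = 2.7252
(1−p)/p = 2.7252/3 = 0.9084  ⇒  p = 1/(1 + 0.9084) = 0.5240
Xs-40: 52.40%, Xs-42: 47.60%.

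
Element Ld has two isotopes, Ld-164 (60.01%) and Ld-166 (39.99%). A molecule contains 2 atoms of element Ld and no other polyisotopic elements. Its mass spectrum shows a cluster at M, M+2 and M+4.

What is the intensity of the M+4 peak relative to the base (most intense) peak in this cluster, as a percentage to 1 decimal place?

Binomial terms of (0.6001 + 0.3999)^2: M 0.3601, M+2 0.4800, M+4 0.1599 → M+2 is the base peak.
P(M+2) = C(2,1) × 0.6001^1 × 0.3999^1 = 2 × 0.6001 × 0.3999 = 0.479960 (base)
P(M+4) = C(2,2) × 0.6001^0 × 0.3999^2 = 1 × 1.0000 × 0.15992001 = 0.159920
Relative intensity = 0.159920 / 0.479960 × 100 = 33.3

33.3%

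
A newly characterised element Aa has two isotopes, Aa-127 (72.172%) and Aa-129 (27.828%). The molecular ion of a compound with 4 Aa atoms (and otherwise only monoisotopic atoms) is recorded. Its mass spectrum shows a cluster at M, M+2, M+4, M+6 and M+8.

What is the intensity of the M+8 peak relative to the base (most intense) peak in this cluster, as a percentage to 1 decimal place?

1.4%

Binomial terms of (0.72172 + 0.27828)^4: M 0.2713, M+2 0.4185, M+4 0.2420, M+6 0.0622, M+8 0.0060 → M+2 is the base peak.
P(M+2) = C(4,1) × 0.72172^3 × 0.27828^1 = 4 × 0.37592934 × 0.27828 = 0.418454 (base)
P(M+8) = C(4,4) × 0.72172^0 × 0.27828^4 = 1 × 1.0000 × 0.00599692 = 0.005997
Relative intensity = 0.005997 / 0.418454 × 100 = 1.4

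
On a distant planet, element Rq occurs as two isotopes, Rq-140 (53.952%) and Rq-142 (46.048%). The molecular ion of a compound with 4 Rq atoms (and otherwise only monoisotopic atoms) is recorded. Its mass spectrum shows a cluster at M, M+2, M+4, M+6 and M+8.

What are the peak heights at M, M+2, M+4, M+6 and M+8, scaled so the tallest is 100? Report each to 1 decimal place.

Expanding (0.53952 + 0.46048)^4:
P(M) = 0.53952^4 = 0.084729
P(M+2) = 4 × 0.53952^3 × 0.46048^1 = 0.289263
P(M+4) = 6 × 0.53952^2 × 0.46048^2 = 0.370329
P(M+6) = 4 × 0.53952^1 × 0.46048^3 = 0.210717
P(M+8) = 0.46048^4 = 0.044962
The M+4 peak is largest (0.370329); scaling to 100 gives 22.9 : 78.1 : 100.0 : 56.9 : 12.1.

22.9 : 78.1 : 100.0 : 56.9 : 12.1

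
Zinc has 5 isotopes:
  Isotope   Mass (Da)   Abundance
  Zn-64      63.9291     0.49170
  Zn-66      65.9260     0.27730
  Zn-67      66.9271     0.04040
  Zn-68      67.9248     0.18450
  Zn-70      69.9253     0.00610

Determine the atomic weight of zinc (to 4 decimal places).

Ar = Σ fᵢ·mᵢ = 0.49170 × 63.9291 + 0.27730 × 65.9260 + 0.04040 × 66.9271 + 0.18450 × 67.9248 + 0.00610 × 69.9253
= 31.43394 + 18.28128 + 2.70385 + 12.53213 + 0.42654 = 65.37774 Da

65.3777 Da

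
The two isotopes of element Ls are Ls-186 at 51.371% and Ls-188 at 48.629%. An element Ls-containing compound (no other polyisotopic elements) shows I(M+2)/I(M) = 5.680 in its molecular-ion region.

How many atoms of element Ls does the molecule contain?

With n Ls atoms, P(M+2)/P(M) = C(n,1)·p^(n−1)q / p^n = n·q/p = n · 0.48629/0.51371.
n = 5.680 × 0.51371/0.48629 = 6.00 ≈ 6

6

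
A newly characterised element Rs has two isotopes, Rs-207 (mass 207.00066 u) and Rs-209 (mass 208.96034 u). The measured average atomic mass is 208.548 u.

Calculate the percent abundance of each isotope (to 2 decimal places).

Rs-207: 21.04%, Rs-209: 78.96%

Let x be the fractional abundance of Rs-207; then Rs-209 has abundance 1 − x.
207.00066·x + 208.96034·(1 − x) = 208.548
(207.00066 − 208.96034)·x = 208.548 − 208.96034
x = -0.41234 / -1.95968 = 0.21041 → 21.04% Rs-207, 78.96% Rs-209.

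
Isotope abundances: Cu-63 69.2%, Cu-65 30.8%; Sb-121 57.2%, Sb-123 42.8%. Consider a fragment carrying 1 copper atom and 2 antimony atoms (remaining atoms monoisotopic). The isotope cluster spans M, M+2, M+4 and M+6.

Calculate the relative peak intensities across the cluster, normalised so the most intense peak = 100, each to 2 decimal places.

Copper pattern (n=1): 0.6920 : 0.3080
Antimony pattern (n=2): 0.327184 : 0.489632 : 0.183184
Convolve the two distributions (both contribute in 2-u steps):
  M: 0.6920×0.327184 = 0.226411
  M+2: 0.6920×0.489632 + 0.3080×0.327184 = 0.439598
  M+4: 0.6920×0.183184 + 0.3080×0.489632 = 0.277570
  M+6: 0.3080×0.183184 = 0.056421
Scale to base peak (0.439598) = 100: 51.50 : 100.00 : 63.14 : 12.83

51.50 : 100.00 : 63.14 : 12.83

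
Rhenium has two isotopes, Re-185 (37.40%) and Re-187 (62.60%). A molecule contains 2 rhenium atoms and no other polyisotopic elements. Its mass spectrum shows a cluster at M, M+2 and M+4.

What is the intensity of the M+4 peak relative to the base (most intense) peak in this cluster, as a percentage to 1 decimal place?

Binomial terms of (0.3740 + 0.6260)^2: M 0.1399, M+2 0.4682, M+4 0.3919 → M+2 is the base peak.
P(M+2) = C(2,1) × 0.3740^1 × 0.6260^1 = 2 × 0.3740 × 0.6260 = 0.468248 (base)
P(M+4) = C(2,2) × 0.3740^0 × 0.6260^2 = 1 × 1.0000 × 0.391876 = 0.391876
Relative intensity = 0.391876 / 0.468248 × 100 = 83.7

83.7%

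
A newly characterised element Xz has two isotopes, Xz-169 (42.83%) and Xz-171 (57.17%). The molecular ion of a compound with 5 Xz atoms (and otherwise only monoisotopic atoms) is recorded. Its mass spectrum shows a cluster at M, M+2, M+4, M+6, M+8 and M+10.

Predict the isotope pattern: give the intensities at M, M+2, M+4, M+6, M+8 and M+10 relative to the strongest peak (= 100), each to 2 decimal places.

Each Xz atom is independently Xz-169 (p = 0.4283) or Xz-171 (q = 0.5717); the cluster is the binomial expansion (p + q)^5.
P(M) = 0.4283^5 = 0.014413
P(M+2) = 5 × 0.4283^4 × 0.5717^1 = 0.096190
P(M+4) = 10 × 0.4283^3 × 0.5717^2 = 0.256791
P(M+6) = 10 × 0.4283^2 × 0.5717^3 = 0.342768
P(M+8) = 5 × 0.4283^1 × 0.5717^4 = 0.228766
P(M+10) = 0.5717^5 = 0.061072
The M+6 peak is largest (0.342768); scaling to 100 gives 4.20 : 28.06 : 74.92 : 100.00 : 66.74 : 17.82.

4.20 : 28.06 : 74.92 : 100.00 : 66.74 : 17.82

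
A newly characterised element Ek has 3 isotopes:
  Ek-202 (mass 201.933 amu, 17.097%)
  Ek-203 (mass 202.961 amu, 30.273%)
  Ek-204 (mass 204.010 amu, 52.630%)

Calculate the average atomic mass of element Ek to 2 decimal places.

Average mass = Σ (abundance × isotope mass) = 0.17097 × 201.933 + 0.30273 × 202.961 + 0.52630 × 204.010
= 34.5245 + 61.4424 + 107.3705 = 203.3374 amu

203.34 amu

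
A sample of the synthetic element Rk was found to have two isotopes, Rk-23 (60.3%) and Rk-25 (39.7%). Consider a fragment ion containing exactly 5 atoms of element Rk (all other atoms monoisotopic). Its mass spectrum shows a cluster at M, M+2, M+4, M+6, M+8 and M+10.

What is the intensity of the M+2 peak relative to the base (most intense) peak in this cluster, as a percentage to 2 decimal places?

75.94%

Term probabilities: M 0.0797, M+2 0.2624, M+4 0.3456, M+6 0.2275, M+8 0.0749, M+10 0.0099. Base peak = M+4.
P(M+4) = C(5,2) × 0.603^3 × 0.397^2 = 10 × 0.21925623 × 0.157609 = 0.345568 (base)
P(M+2) = C(5,1) × 0.603^4 × 0.397^1 = 5 × 0.1322115 × 0.3970 = 0.262440
Relative intensity = 0.262440 / 0.345568 × 100 = 75.94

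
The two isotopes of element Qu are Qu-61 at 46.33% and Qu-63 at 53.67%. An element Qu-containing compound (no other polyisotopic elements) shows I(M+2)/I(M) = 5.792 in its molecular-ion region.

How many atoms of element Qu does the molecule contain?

For n independent Qu atoms, I(M+2)/I(M) = n · (abundance Qu-63) / (abundance Qu-61) = n · 0.5367/0.4633.
n = 5.792 × 0.4633/0.5367 = 5.00 ≈ 5

5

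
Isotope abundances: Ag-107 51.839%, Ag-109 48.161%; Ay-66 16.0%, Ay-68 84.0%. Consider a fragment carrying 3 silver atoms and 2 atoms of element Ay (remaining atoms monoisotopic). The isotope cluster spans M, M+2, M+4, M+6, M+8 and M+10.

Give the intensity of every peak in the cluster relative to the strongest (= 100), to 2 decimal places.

Silver pattern (n=3): 0.13930601 : 0.38826655 : 0.36071887 : 0.11170857
Element Ay pattern (n=2): 0.0256 : 0.2688 : 0.7056
Convolve the two distributions (both contribute in 2-u steps):
  M: 0.13930601×0.0256 = 0.003566
  M+2: 0.13930601×0.2688 + 0.38826655×0.0256 = 0.047385
  M+4: 0.13930601×0.7056 + 0.38826655×0.2688 + 0.36071887×0.0256 = 0.211895
  M+6: 0.38826655×0.7056 + 0.36071887×0.2688 + 0.11170857×0.0256 = 0.373782
  M+8: 0.36071887×0.7056 + 0.11170857×0.2688 = 0.284550
  M+10: 0.11170857×0.7056 = 0.078822
Scale to base peak (0.373782) = 100: 0.95 : 12.68 : 56.69 : 100.00 : 76.13 : 21.09

0.95 : 12.68 : 56.69 : 100.00 : 76.13 : 21.09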